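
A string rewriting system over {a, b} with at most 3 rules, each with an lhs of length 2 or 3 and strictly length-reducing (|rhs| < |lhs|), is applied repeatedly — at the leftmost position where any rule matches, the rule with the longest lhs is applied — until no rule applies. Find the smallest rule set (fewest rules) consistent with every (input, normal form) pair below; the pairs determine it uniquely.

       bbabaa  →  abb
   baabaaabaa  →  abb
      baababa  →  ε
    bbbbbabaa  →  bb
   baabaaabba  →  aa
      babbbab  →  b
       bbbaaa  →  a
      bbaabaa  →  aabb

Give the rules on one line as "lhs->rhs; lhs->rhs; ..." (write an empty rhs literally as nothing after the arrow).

  | bbabaa => abaa => abb
  | baabaaabaa => bbbaaabaa => baaabaa => bbabaa => abaa => abb
  | baababa => bbbaba => baba => ba => ε
  | bbbbbabaa => bbbabaa => babaa => baa => bb

ba->; baa->bb; bba->a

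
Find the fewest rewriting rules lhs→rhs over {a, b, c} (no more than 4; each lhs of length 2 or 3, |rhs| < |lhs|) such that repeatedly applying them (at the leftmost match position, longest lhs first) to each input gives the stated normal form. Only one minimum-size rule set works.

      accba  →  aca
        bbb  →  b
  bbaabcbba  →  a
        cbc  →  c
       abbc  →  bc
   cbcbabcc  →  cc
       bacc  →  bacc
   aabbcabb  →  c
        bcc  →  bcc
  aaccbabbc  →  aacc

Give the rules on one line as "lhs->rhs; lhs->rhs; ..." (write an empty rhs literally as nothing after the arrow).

  | accba => aca
  | bbb => b
  | bbaabcbba => aabcbba => acbba => aba => a
  | cbc => c

ab->; bb->; cab->cc; cb->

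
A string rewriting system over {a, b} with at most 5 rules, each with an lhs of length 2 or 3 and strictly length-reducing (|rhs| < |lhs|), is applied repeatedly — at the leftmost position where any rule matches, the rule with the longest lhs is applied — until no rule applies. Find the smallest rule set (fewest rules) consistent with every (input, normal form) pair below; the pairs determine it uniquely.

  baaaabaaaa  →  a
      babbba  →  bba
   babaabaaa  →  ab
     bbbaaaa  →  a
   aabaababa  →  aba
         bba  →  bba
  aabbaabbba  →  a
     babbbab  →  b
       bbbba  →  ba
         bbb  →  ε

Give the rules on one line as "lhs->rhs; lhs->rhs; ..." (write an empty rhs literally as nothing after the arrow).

  | baaaabaaaa => babaaaa => aaaa => a
  | babbba => bba
  | babaabaaa => aabaaa => abaaa => ab
  | bbbaaaa => aaaa => a

aa->a; aaa->; bab->; bbb->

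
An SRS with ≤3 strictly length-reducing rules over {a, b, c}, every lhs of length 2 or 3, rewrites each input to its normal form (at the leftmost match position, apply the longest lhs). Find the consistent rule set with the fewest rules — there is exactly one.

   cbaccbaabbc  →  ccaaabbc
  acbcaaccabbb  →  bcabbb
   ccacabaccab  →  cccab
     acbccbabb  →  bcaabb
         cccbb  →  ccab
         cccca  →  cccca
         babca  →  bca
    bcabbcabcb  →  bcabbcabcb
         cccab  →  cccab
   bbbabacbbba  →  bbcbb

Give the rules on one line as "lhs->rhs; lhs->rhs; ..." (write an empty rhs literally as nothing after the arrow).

  | cbaccbaabbc => cccbaabbc => ccaaabbc
  | acbcaaccabbb => bcaaccabbb => bcacabbb => bcabbb
  | ccacabaccab => ccabaccab => ccaccab => cccab
  | acbccbabb => bccbabb => bcaabb

ac->; ba->; ccb->ca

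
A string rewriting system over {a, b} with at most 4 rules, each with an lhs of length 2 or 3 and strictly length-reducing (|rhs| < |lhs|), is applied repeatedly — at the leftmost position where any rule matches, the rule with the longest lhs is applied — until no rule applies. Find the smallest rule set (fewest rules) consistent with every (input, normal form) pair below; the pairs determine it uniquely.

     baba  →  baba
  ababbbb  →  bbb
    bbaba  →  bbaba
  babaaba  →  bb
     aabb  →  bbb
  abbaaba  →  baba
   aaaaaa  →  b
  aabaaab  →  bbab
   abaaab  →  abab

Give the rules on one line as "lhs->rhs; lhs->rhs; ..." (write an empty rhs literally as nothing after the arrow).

  | baba
  | ababbbb => abbabb => baabb => bbb
  | bbaba
  | babaaba => babba => bbaa => bb

aa->b; abb->ba; baa->b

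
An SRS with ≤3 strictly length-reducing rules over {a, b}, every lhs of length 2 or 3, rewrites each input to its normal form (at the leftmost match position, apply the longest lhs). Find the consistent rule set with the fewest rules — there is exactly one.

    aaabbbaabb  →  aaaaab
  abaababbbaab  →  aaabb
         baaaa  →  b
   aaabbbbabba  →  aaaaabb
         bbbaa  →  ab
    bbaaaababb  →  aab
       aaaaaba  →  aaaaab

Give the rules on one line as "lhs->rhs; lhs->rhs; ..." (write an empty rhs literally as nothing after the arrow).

ba->b; bbb->ab

  | aaabbbaabb => aaaabaabb => aaaababb => aaaabbb => aaaaab
  | abaababbbaab => abababbbaab => abbabbbaab => abbbbbaab => aabbbaab => aaabaab => aaabab => aaabb
  | baaaa => baaa => baa => ba => b
  | aaabbbbabba => aaaabbabba => aaaabbbba => aaaaabba => aaaaabb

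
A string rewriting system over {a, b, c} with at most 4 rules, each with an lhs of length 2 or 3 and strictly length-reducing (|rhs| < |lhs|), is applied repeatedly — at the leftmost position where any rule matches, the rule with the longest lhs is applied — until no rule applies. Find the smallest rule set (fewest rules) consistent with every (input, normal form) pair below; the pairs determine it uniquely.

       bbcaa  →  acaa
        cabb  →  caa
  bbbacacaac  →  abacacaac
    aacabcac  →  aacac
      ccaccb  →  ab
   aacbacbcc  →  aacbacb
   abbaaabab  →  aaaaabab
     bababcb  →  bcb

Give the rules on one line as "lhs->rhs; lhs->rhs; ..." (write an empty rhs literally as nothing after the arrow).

  | bbcaa => acaa
  | cabb => caa
  | bbbacacaac => abacacaac
  | aacabcac => aacccac => aacac

abc->cc; bb->a; cc->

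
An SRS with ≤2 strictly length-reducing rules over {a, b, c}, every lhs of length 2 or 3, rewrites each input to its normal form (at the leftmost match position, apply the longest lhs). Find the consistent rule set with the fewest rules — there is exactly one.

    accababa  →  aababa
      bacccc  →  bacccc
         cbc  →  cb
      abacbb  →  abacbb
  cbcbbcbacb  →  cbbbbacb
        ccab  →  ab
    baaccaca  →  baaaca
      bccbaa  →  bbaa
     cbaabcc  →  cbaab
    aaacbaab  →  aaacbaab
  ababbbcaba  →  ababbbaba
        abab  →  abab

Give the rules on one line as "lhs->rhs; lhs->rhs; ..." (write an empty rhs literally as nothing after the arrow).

bc->b; cca->a

  | accababa => aababa
  | bacccc
  | cbc => cb
  | abacbb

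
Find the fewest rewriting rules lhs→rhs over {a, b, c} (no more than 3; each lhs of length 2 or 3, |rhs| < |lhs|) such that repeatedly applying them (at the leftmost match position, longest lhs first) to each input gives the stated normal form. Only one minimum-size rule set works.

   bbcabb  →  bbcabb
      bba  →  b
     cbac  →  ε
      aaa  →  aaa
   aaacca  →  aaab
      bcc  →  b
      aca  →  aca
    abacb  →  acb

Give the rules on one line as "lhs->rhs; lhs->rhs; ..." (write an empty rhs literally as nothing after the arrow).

ba->; cc->; cca->b

  | bbcabb
  | bba => b
  | cbac => cc => ε
  | aaa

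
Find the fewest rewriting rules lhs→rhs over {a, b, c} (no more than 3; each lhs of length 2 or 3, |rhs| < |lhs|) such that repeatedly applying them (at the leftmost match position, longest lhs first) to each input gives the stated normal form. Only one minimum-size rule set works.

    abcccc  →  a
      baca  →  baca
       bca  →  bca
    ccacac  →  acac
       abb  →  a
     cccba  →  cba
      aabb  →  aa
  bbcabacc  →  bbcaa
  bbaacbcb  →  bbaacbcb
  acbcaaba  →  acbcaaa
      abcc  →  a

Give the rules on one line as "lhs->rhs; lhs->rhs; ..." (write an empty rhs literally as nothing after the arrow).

ab->a; cc->

  | abcccc => acccc => acc => a
  | baca
  | bca
  | ccacac => acac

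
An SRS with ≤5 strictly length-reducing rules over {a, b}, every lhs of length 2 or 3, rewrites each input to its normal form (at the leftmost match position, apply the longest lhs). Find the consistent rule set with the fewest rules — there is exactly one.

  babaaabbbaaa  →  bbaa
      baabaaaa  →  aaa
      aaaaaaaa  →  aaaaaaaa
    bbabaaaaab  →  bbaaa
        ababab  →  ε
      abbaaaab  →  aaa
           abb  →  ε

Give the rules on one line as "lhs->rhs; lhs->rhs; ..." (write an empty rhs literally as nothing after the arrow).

  | babaaabbbaaa => abaaabbbaaa => bbaabbbaaa => bbabaaa => babaaa => abaaa => bbaa
  | baabaaaa => babbaaa => abbaaa => aaa
  | aaaaaaaa
  | bbabaaaaab => babaaaaab => abaaaaab => bbaaaab => bbaaa

ab->; aba->bb; abb->; bab->ab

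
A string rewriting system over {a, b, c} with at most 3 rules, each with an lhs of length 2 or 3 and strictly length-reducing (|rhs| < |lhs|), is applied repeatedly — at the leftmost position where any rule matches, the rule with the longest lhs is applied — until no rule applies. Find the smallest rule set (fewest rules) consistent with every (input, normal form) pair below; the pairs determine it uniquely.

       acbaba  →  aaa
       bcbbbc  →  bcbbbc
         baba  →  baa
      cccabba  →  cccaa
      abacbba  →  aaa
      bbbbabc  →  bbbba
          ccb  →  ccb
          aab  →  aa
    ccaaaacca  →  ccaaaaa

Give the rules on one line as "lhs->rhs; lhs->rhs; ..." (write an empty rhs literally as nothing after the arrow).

ab->a; ac->a

  | acbaba => ababa => aaba => aaa
  | bcbbbc
  | baba => baa
  | cccabba => cccaba => cccaa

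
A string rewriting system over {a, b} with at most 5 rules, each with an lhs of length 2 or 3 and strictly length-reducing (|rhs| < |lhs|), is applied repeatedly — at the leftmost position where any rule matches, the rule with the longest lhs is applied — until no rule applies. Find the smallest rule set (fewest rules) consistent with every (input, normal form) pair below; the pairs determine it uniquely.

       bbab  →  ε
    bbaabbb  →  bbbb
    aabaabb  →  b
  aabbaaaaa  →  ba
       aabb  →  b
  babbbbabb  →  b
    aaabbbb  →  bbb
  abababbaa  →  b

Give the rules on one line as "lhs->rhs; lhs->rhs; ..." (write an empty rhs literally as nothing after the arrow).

  | bbab => bab => ab => ε
  | bbaabbb => bbbb
  | aabaabb => aabb => b
  | aabbaaaaa => baaaaa => baaa => ba

aa->; aab->; ab->; bab->ab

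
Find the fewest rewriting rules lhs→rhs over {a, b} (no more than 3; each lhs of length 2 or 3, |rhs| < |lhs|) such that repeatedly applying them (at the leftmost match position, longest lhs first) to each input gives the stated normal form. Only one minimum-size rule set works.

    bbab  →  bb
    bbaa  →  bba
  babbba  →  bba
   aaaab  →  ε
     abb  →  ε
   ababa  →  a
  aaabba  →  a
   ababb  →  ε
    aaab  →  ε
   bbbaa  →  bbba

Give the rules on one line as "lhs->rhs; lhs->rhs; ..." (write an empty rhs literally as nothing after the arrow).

  | bbab => bb
  | bbaa => bba
  | babbba => bba
  | aaaab => aaab => aab => ab => ε

aa->a; ab->; abb->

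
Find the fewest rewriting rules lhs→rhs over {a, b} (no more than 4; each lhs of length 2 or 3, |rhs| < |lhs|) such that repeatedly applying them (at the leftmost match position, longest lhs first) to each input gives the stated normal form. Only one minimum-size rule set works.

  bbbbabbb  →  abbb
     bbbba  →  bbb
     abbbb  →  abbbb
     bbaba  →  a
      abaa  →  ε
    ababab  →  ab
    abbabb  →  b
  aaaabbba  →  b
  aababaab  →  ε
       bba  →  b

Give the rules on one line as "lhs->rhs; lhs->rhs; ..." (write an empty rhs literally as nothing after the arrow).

  | bbbbabbb => bbbabbb => bbabbb => babbb => abbb
  | bbbba => bbb
  | abbbb
  | bbaba => baba => aba => a

aa->; aab->; ba->; bab->ab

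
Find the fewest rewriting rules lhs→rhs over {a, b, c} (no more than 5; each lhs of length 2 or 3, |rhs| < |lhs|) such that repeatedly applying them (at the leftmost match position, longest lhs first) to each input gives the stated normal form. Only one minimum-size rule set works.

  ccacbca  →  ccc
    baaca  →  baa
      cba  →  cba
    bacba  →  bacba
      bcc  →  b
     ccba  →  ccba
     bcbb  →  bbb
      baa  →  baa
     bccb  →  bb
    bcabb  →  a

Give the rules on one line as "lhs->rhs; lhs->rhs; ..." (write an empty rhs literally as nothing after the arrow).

  | ccacbca => ccbca => ccc
  | baaca => baa
  | cba
  | bacba

bc->b; bca->c; ca->; cbb->a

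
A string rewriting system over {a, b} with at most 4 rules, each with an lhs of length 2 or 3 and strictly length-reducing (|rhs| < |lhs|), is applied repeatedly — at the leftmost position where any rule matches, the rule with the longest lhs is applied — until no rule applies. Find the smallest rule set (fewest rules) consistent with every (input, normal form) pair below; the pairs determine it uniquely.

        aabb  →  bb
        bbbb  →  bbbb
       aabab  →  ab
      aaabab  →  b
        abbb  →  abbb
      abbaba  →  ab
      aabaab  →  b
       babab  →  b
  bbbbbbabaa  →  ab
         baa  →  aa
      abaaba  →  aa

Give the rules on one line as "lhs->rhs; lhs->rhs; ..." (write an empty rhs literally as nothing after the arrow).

aab->b; ba->a; bba->ab

  | aabb => bb
  | bbbb
  | aabab => bab => ab
  | aaabab => abab => aab => b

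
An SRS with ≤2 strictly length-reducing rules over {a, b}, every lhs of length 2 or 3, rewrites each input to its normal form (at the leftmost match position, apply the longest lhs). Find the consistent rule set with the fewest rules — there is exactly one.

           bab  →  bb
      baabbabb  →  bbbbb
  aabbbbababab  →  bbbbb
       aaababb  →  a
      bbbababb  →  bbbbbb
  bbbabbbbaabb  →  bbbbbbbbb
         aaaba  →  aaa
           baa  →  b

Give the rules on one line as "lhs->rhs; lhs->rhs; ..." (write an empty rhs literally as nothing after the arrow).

  | bab => bb
  | baabbabb => babbabb => bbbabb => bbbbb
  | aabbbbababab => abbbababab => bbababab => bbbabab => bbbbab => bbbbb
  | aaababb => aaabb => aab => a

ab->; ba->b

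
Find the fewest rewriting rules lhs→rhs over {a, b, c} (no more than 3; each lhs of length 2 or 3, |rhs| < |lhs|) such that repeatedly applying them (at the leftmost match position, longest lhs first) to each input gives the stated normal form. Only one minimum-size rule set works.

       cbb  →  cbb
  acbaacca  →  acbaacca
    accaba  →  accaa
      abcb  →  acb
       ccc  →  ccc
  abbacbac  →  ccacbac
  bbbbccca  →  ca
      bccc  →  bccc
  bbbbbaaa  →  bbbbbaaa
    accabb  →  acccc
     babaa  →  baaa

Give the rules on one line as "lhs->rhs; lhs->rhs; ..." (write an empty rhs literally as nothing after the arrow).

ab->a; abb->cc; bbc->

  | cbb
  | acbaacca
  | accaba => accaa
  | abcb => acb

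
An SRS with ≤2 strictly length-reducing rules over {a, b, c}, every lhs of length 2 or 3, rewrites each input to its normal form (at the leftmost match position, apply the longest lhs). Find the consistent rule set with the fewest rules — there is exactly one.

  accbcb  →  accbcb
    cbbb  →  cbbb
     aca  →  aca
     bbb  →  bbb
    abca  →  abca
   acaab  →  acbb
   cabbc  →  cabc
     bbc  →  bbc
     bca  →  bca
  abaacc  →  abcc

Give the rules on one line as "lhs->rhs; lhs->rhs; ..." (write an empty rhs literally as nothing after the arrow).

  | accbcb
  | cbbb
  | aca
  | bbb

aa->b; abb->ab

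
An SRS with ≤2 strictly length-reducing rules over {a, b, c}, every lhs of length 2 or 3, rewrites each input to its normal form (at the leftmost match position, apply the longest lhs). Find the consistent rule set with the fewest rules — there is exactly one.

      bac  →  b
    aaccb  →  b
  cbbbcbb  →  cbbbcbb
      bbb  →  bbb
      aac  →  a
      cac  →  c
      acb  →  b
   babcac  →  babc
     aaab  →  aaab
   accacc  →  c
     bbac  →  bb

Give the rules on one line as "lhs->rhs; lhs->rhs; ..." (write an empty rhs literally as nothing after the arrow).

ac->; cc->c

  | bac => b
  | aaccb => acb => b
  | cbbbcbb
  | bbb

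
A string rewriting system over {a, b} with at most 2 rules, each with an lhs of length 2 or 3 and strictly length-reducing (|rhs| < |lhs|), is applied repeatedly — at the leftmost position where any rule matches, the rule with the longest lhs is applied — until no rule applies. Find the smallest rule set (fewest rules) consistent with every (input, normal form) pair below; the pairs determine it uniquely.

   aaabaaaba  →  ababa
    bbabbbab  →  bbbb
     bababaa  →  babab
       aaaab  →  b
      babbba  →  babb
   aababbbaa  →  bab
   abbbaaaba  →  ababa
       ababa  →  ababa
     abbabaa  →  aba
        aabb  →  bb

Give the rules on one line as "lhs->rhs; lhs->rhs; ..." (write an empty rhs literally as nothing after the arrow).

  | aaabaaaba => abaaaba => ababa
  | bbabbbab => bbbbab => bbbb
  | bababaa => babab
  | aaaab => aab => b

aa->; bba->b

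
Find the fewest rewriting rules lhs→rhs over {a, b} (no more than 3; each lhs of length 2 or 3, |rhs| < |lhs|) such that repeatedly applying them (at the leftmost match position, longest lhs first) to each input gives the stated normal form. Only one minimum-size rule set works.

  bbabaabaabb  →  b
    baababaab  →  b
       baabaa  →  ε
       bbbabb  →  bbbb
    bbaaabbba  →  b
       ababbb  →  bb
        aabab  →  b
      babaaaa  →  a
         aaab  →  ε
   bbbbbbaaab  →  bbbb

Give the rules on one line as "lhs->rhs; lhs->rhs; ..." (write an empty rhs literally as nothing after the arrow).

aa->; ab->; ba->

  | bbabaabaabb => bbaabaabb => babaabb => baabb => abb => b
  | baababaab => ababaab => abaab => aab => b
  | baabaa => abaa => aa => ε
  | bbbabb => bbbb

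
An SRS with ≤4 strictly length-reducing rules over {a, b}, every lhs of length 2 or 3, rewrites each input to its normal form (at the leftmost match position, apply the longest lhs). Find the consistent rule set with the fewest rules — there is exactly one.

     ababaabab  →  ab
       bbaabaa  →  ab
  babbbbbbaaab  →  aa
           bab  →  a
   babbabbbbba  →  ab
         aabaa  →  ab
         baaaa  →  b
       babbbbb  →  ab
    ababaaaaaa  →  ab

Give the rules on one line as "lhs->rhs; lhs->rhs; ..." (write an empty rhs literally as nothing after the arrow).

  | ababaabab => abbaabab => aababab => bbabab => abbab => aabb => bbb => ab
  | bbaabaa => ababaa => abbaa => aaba => bba => ab
  | babbbbbbaaab => bbbbbbbaaab => abbbbbaaab => aabbbaaab => bbbbaaab => abbaaab => aabaab => bbaab => abab => abb => aa
  | bab => bb => a

aab->bb; ba->b; bb->a; bba->ab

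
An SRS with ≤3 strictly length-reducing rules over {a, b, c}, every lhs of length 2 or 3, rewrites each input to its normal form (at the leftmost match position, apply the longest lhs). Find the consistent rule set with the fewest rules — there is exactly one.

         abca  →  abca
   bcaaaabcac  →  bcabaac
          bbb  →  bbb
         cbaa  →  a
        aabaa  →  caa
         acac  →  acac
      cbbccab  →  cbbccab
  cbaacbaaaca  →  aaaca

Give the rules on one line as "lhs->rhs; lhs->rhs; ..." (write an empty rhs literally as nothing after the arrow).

  | abca
  | bcaaaabcac => bcaaccac => bcabaac
  | bbb
  | cbaa => a

aab->c; acc->ba; cba->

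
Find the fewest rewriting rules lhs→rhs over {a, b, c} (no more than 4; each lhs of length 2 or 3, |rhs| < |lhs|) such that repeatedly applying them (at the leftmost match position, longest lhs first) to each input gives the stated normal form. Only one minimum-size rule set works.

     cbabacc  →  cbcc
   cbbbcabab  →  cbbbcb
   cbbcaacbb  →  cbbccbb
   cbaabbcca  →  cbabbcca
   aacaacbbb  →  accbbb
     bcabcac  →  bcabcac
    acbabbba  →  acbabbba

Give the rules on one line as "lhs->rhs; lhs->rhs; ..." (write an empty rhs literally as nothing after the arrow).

aa->a; aba->; caa->c

  | cbabacc => cbcc
  | cbbbcabab => cbbbcb
  | cbbcaacbb => cbbccbb
  | cbaabbcca => cbabbcca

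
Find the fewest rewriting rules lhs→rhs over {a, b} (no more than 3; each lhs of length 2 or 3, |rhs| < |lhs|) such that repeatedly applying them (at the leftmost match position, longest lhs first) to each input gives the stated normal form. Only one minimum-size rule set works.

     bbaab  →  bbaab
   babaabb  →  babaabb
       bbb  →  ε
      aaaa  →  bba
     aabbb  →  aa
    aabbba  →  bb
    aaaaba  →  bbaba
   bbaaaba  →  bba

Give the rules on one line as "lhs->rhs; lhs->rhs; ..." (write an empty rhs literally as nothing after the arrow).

aaa->bb; bbb->

  | bbaab
  | babaabb
  | bbb => ε
  | aaaa => bba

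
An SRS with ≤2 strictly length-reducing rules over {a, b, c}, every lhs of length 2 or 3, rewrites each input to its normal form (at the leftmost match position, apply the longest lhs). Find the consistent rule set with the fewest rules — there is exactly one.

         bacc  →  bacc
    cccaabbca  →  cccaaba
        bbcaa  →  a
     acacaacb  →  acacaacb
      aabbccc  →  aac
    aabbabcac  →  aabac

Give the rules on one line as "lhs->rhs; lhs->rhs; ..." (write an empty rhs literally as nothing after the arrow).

baa->a; bc->

  | bacc
  | cccaabbca => cccaaba
  | bbcaa => baa => a
  | acacaacb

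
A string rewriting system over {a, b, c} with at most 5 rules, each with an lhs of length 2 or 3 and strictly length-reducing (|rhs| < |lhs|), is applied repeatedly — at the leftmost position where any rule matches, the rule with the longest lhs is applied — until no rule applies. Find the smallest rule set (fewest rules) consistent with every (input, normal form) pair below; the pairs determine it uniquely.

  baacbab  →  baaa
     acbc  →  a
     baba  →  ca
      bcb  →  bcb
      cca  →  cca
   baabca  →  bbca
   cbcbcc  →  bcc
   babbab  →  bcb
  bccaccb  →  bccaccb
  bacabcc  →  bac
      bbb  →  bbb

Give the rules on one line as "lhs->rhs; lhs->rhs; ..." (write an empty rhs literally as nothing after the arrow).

  | baacbab => baacbb => baaa
  | acbc => a
  | baba => bba => ca
  | bcb

ab->b; bba->ca; cbb->a; cbc->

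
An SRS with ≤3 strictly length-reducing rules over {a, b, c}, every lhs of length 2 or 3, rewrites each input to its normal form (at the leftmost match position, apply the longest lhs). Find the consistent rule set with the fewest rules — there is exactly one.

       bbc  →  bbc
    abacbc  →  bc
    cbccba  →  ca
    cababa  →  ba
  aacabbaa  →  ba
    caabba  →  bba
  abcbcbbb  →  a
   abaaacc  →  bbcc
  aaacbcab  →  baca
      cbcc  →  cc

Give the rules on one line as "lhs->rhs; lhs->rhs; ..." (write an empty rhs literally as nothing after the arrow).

aa->b; ab->a; cb->

  | bbc
  | abacbc => aacbc => bcbc => bc
  | cbccba => ccba => ca
  | cababa => caaba => cbba => ba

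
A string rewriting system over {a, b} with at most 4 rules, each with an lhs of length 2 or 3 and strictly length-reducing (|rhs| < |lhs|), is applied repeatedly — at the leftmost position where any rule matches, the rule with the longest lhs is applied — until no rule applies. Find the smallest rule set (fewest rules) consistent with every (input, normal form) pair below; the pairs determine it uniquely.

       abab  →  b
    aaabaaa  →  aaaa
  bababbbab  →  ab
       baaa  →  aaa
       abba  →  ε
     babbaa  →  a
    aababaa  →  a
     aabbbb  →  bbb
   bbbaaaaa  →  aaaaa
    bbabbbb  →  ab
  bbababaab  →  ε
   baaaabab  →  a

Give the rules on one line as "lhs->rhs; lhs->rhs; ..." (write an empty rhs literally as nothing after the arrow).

aab->; aba->; abb->ab; ba->a

  | abab => b
  | aaabaaa => aaaa
  | bababbbab => ababbbab => bbbab => bbab => bab => ab
  | baaa => aaa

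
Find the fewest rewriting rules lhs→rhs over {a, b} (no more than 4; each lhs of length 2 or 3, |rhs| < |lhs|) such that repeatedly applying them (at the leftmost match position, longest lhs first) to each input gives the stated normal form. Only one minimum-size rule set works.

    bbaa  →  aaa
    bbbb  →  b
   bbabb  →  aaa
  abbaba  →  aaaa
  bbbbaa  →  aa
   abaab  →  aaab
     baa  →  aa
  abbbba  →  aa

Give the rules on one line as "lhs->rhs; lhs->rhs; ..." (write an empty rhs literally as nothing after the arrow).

ba->a; bb->a; bbb->

  | bbaa => aaa
  | bbbb => b
  | bbabb => aabb => aaa
  | abbaba => aaaba => aaaa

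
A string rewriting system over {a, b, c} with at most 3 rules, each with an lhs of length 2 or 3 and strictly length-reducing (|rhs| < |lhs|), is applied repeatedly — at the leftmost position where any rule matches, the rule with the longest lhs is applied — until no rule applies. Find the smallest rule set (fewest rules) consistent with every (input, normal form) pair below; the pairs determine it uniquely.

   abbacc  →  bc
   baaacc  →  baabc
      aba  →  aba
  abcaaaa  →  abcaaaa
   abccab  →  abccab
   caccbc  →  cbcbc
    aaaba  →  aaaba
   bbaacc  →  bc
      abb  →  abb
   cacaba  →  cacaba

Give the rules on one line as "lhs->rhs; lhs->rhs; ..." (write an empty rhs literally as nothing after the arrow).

  | abbacc => acc => bc
  | baaacc => baabc
  | aba
  | abcaaaa

acc->bc; bba->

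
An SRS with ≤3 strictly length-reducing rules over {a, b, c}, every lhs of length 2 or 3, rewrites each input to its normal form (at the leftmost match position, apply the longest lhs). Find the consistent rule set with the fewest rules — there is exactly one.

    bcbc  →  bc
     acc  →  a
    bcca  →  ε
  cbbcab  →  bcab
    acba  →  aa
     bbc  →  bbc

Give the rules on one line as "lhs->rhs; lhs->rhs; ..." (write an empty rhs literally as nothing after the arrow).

  | bcbc => bc
  | acc => a
  | bcca => ba => ε
  | cbbcab => bcab

ba->; cb->; cc->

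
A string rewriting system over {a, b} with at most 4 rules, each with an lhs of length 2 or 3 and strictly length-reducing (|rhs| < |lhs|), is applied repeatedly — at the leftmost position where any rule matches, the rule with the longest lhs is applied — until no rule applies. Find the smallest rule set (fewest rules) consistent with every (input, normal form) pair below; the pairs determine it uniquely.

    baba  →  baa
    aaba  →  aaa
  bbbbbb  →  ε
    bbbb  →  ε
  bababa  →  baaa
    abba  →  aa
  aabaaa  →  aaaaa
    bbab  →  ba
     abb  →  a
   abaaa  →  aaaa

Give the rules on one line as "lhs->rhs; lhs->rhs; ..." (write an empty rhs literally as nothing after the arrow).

  | baba => baa
  | aaba => aaa
  | bbbbbb => bbbb => bb => ε
  | bbbb => bb => ε

ab->a; bb->; bba->ba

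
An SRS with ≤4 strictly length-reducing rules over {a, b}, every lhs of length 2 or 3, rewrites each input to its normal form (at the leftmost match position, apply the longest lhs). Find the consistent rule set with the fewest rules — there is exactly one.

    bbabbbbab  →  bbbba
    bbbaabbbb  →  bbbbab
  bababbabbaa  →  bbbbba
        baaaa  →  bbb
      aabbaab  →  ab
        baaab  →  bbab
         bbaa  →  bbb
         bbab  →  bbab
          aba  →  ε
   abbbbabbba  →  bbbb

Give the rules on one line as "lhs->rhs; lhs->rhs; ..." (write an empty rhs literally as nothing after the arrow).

  | bbabbbbab => bbbabbab => bbbbaab => bbbba
  | bbbaabbbb => bbbabbb => bbbbab
  | bababbabbaa => bbbabbaa => bbbbaaa => bbbbba
  | baaaa => bbaa => bbb

aa->b; aab->a; aba->; abb->ba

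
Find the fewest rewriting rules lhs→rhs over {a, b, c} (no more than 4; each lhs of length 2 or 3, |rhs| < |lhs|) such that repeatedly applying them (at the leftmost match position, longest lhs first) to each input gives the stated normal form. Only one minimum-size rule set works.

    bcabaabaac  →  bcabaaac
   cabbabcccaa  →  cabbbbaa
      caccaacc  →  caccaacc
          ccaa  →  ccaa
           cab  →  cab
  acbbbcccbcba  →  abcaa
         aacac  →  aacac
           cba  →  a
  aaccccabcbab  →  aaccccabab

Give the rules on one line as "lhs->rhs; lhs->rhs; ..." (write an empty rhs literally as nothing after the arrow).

aab->a; bac->bb; bcc->ca; cb->

  | bcabaabaac => bcabaaac
  | cabbabcccaa => cabbacacaa => cabbbacaa => cabbbbaa
  | caccaacc
  | ccaa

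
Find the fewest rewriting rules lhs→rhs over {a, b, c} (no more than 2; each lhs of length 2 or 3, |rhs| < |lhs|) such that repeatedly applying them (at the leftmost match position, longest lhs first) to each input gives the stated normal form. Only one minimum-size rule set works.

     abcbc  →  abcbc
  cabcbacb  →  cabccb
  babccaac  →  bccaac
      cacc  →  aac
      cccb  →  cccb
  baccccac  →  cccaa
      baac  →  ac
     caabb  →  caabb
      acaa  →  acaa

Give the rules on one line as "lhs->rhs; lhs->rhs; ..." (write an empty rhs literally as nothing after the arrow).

ba->; cac->aa

  | abcbc
  | cabcbacb => cabccb
  | babccaac => bccaac
  | cacc => aac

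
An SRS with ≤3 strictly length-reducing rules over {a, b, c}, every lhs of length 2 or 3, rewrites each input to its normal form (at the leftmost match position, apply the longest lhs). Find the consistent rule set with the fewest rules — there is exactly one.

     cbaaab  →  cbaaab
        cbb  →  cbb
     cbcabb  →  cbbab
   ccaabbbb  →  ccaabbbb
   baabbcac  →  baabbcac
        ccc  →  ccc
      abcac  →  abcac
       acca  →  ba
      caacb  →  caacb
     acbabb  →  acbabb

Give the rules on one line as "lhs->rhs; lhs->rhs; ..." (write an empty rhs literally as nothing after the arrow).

  | cbaaab
  | cbb
  | cbcabb => cbbab
  | ccaabbbb

acc->b; cab->ba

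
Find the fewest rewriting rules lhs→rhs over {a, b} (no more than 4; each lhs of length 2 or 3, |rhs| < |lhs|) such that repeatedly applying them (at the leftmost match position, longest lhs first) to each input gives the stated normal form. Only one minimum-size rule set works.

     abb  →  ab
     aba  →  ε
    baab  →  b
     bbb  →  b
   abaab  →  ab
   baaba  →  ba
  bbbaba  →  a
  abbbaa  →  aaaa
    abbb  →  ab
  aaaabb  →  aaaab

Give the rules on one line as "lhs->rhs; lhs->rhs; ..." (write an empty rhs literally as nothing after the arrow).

aba->; baa->; bb->b; bba->aa

  | abb => ab
  | aba => ε
  | baab => b
  | bbb => bb => b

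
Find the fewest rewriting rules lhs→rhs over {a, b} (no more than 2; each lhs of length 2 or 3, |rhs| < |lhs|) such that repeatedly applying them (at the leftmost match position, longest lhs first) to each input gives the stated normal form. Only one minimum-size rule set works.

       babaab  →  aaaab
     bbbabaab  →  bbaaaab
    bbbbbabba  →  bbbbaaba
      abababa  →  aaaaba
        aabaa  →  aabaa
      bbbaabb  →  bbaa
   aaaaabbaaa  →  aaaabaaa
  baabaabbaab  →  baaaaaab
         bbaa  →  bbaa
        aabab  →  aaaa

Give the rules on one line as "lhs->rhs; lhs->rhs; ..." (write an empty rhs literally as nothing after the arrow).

abb->b; bab->aa

  | babaab => aaaab
  | bbbabaab => bbaaaab
  | bbbbbabba => bbbbaaba
  | abababa => aaaaba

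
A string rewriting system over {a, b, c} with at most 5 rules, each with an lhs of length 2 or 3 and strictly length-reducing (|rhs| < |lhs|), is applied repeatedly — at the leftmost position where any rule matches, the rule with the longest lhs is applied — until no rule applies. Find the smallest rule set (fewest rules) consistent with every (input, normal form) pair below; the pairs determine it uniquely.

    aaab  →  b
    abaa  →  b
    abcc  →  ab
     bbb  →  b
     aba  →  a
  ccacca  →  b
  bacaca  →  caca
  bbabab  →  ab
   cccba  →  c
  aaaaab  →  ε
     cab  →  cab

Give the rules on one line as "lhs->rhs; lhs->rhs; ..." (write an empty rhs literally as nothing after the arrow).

aa->b; ba->; bb->; cc->

  | aaab => bab => b
  | abaa => aa => b
  | abcc => ab
  | bbb => b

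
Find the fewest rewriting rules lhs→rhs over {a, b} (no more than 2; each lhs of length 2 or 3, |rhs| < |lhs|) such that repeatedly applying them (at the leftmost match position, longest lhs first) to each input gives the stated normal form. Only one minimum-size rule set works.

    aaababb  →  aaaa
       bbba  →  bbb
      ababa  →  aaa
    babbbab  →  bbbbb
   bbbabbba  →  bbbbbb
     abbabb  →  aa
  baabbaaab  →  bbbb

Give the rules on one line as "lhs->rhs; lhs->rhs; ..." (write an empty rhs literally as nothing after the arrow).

ab->a; ba->b

  | aaababb => aaaabb => aaaab => aaaa
  | bbba => bbb
  | ababa => aaba => aaa
  | babbbab => bbbbab => bbbbb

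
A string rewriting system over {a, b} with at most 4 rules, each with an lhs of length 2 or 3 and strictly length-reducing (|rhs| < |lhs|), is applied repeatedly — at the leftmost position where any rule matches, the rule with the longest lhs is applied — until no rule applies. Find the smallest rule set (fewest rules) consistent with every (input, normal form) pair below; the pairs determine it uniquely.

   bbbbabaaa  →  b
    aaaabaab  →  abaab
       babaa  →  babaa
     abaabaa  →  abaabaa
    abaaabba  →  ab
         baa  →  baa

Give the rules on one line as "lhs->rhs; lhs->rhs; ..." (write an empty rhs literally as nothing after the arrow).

aaa->; bb->b; bba->bb

  | bbbbabaaa => bbbabaaa => bbabaaa => bbbaaa => bbaaa => bbaa => bba => bb => b
  | aaaabaab => abaab
  | babaa
  | abaabaa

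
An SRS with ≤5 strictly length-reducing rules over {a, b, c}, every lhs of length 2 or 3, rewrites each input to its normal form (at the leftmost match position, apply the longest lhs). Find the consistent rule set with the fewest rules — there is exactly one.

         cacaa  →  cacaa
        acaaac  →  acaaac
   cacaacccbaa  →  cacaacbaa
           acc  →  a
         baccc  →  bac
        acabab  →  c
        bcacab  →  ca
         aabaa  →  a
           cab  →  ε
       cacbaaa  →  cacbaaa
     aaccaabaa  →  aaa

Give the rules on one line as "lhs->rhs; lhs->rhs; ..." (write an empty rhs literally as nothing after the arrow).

  | cacaa
  | acaaac
  | cacaacccbaa => cacaacbaa
  | acc => a

ab->c; aba->bc; bc->c; cc->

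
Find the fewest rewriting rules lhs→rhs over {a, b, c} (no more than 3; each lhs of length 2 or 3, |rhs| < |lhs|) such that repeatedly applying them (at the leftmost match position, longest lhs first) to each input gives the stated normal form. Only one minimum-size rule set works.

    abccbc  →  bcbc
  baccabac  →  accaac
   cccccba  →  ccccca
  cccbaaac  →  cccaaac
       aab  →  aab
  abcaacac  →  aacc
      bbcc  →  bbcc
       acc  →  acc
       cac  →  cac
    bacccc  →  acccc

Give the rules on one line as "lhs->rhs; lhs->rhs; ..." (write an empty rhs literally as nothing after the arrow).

  | abccbc => bcbc
  | baccabac => accabac => accaac
  | cccccba => ccccca
  | cccbaaac => cccaaac

abc->b; aca->ac; ba->a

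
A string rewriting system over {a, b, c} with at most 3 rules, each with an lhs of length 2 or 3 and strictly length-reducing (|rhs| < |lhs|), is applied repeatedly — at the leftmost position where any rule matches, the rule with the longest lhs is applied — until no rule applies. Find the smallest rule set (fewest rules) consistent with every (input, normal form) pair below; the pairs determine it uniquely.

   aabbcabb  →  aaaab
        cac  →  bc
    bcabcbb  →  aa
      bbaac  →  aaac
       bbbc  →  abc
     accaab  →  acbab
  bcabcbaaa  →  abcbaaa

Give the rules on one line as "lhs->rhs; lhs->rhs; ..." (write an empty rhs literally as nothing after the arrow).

  | aabbcabb => aaacabb => aaabbb => aaaab
  | cac => bc
  | bcabcbb => bbbcbb => abcbb => abca => abb => aa
  | bbaac => aaac

bb->a; ca->b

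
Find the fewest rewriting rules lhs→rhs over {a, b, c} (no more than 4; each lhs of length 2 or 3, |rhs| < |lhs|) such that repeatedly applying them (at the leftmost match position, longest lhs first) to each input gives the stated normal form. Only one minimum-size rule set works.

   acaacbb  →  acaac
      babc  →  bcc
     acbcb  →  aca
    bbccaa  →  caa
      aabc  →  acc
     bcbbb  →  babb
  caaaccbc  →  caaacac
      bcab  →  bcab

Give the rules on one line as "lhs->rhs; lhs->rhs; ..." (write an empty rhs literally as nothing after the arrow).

abc->cc; acb->ac; bbc->; cb->a

  | acaacbb => acaacb => acaac
  | babc => bcc
  | acbcb => accb => aca
  | bbccaa => caa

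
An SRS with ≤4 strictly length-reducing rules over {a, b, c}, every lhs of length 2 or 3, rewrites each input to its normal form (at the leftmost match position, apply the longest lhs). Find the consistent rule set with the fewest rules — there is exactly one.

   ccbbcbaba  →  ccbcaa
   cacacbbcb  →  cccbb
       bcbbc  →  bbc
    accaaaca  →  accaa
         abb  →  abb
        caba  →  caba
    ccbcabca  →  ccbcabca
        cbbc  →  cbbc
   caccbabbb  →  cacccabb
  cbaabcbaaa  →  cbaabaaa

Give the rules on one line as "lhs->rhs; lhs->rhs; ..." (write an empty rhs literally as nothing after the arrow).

  | ccbbcbaba => ccbbaba => ccbcaa
  | cacacbbcb => cccbbcb => cccbb
  | bcbbc => bbc
  | accaaaca => accaa

aac->; aca->c; bab->ca; bcb->b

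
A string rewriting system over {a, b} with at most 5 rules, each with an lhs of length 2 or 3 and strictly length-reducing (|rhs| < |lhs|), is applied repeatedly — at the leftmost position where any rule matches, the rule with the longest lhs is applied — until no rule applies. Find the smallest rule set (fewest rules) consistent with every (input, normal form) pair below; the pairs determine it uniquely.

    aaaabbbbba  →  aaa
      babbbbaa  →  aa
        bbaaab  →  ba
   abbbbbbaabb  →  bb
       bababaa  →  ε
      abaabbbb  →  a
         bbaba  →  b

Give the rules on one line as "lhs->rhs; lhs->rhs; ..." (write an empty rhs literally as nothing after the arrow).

  | aaaabbbbba => aaabbba => aaba => aaa
  | babbbbaa => bbbaa => aa
  | bbaaab => bab => ba
  | abbbbbbaabb => bbbbaabb => baabb => bb

ab->a; abb->; baa->; bbb->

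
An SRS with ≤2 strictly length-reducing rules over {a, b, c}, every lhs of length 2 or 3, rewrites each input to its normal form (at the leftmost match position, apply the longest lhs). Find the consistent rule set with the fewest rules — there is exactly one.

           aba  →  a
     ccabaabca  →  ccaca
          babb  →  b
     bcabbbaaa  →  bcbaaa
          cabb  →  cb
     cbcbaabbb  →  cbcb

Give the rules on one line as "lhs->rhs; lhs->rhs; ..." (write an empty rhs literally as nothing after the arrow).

  | aba => a
  | ccabaabca => ccaabca => ccaca
  | babb => bb => b
  | bcabbbaaa => bcbbaaa => bcbaaa

ab->; bb->b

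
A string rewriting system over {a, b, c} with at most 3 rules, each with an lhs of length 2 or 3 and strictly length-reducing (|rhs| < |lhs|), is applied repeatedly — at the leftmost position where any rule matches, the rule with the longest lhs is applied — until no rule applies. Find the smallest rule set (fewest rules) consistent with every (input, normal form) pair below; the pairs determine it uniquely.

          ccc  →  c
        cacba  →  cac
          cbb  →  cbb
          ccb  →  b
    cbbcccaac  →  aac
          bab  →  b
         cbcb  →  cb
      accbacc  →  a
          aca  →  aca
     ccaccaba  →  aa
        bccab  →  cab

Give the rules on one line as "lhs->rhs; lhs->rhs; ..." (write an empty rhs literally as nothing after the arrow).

ba->; bc->; cc->

  | ccc => c
  | cacba => cac
  | cbb
  | ccb => b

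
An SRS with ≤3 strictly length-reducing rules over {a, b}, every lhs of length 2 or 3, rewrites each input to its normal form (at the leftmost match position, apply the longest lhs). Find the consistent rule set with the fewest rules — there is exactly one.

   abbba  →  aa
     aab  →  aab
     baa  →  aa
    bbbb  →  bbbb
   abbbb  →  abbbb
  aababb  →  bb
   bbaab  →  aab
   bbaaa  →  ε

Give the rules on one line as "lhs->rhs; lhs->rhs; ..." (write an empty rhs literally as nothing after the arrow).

  | abbba => abba => aba => aa
  | aab
  | baa => aa
  | bbbb

aaa->; ba->a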